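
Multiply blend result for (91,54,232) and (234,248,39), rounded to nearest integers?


Multiply: C = A×B/255, rounded to nearest integer
R: 91×234/255 = 21294/255 ≈ 83.506 → 84
G: 54×248/255 = 13392/255 ≈ 52.518 → 53
B: 232×39/255 = 9048/255 ≈ 35.482 → 35
= RGB(84, 53, 35)


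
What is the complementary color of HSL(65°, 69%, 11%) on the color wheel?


Complement = opposite side of color wheel = hue + 180°
H' = (65 + 180) mod 360 = 245°
S and L unchanged.
= HSL(245°, 69%, 11%)


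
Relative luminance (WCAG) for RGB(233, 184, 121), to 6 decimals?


Linearize each channel (sRGB transfer function): c = v/255; c_lin = c/12.92 if c ≤ 0.04045, else ((c+0.055)/1.055)^2.4
  R: 233/255 ≈ 0.913725 > 0.04045 → ((0.913725+0.055)/1.055)^2.4 ≈ 0.814847
  G: 184/255 ≈ 0.721569 > 0.04045 → ((0.721569+0.055)/1.055)^2.4 ≈ 0.479320
  B: 121/255 ≈ 0.474510 > 0.04045 → ((0.474510+0.055)/1.055)^2.4 ≈ 0.191202
R_lin = 0.814847, G_lin = 0.479320, B_lin = 0.191202
L = 0.2126×R + 0.7152×G + 0.0722×B
L = 0.2126×0.814847 + 0.7152×0.479320 + 0.0722×0.191202
L ≈ 0.529851


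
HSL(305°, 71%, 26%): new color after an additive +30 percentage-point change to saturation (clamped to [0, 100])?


Original S = 71%
Adjustment = +30 percentage points
New S = 71 + (30) = 101
Clamp to [0, 100] → 100
= HSL(305°, 100%, 26%)


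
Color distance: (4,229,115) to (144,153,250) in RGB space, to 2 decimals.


d = √[(R₁-R₂)² + (G₁-G₂)² + (B₁-B₂)²]
d = √[(4-144)² + (229-153)² + (115-250)²]
d = √[19600 + 5776 + 18225]
d = √43601
d ≈ 208.81


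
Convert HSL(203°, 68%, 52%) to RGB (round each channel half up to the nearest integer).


H=203°, S=0.68, L=0.52
C = (1-|2L-1|)×S = (1-|0.04|)×0.68 = 0.6528
H' = H/60 = 203/60 ≈ 3.3833; X = C×(1-|H' mod 2 - 1|) = 0.40256
m = L - C/2 = 0.52 - 0.3264 = 0.1936
Sector ⌊H'⌋ = 3 → (R',G',B') = (0.0, 0.40256, 0.6528)
RGB = ((R'+m)×255, (G'+m)×255, (B'+m)×255) = (49.368, 152.0208, 215.832)
Round half up → RGB(49, 152, 216)


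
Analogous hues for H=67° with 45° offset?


Base hue: 67°
Left analog: (67 - 45) mod 360 = 22°
Right analog: (67 + 45) mod 360 = 112°
Analogous hues = 22° and 112°


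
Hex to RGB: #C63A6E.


C6 → 198 (R)
3A → 58 (G)
6E → 110 (B)
= RGB(198, 58, 110)


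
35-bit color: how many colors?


Colors = 2^bits = 2^35
= 34,359,738,368 colors


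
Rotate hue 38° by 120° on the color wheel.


New hue = (H + rotation) mod 360
New hue = (38 + 120) mod 360
= 158 mod 360
= 158°


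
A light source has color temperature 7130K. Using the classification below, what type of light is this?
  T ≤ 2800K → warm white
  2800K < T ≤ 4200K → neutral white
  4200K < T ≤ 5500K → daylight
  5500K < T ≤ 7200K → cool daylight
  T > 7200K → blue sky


Temperature: 7130K
5500K < 7130K ≤ 7200K → cool daylight
Classification: cool daylight


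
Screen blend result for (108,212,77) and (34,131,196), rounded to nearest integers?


Screen: C = 255 - (255-A)×(255-B)/255, rounded to nearest integer
R: 255 - (255-108)×(255-34)/255 = 255 - 32487/255 ≈ 255 - 127.400 = 127.600 → 128
G: 255 - (255-212)×(255-131)/255 = 255 - 5332/255 ≈ 255 - 20.910 = 234.090 → 234
B: 255 - (255-77)×(255-196)/255 = 255 - 10502/255 ≈ 255 - 41.184 = 213.816 → 214
= RGB(128, 234, 214)


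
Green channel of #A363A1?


Color: #A363A1
R = A3 = 163
G = 63 = 99
B = A1 = 161
Green = 99


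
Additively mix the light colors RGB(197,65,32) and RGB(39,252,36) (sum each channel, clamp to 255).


Additive: each channel = min(255, C₁+C₂)
R: 197+39 = 236 → 236
G: 65+252 = 317 → 255
B: 32+36 = 68 → 68
= RGB(236, 255, 68)


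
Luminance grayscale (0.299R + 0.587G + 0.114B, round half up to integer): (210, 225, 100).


Gray = 0.299×R + 0.587×G + 0.114×B
Gray = 0.299×210 + 0.587×225 + 0.114×100
Gray = 62.790 + 132.075 + 11.400
Gray = 206.265 → round half up → 206
Gray = 206


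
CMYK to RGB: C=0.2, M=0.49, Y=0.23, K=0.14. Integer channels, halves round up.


R = 255 × (1-C) × (1-K) = 255 × 0.80 × 0.86 = 175.44 → 175
G = 255 × (1-M) × (1-K) = 255 × 0.51 × 0.86 = 111.843 → 112
B = 255 × (1-Y) × (1-K) = 255 × 0.77 × 0.86 = 168.861 → 169
= RGB(175, 112, 169)


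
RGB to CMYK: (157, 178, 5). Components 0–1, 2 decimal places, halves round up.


R'=157/255≈0.6157, G'=178/255≈0.6980, B'=5/255≈0.0196
K = 1 - max(R',G',B') = 1 - 178/255 = 77/255 = 0.30196… → 0.30
(1-R'-K)/(1-K) simplifies to (max-R)/max with max = 178:
C = (178-157)/178 = 21/178 = 0.11797… → 0.12
M = (178-178)/178 = 0/178 = 0 → 0.00
Y = (178-5)/178 = 173/178 = 0.97191… → 0.97
= CMYK(0.12, 0.00, 0.97, 0.30)


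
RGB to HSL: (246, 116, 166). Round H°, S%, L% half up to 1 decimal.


Normalize: R'=246/255≈0.9647, G'=116/255≈0.4549, B'=166/255≈0.6510
Max=246/255, Min=116/255, Δ=Max-Min=130/255
L = (Max+Min)/2 = (246+116)/510 = 362/510 = 0.70980… → L = 71.0%
L > 0.5 → S = Δ/(2-Max-Min) = 130/(510-246-116) = 130/148 = 0.87837… → S = 87.8%
(the 1/255 factors cancel in S and H, so raw channel differences can be used)
Max is R' → H = 60 × (((G-B)/Δ) mod 6) = 60 × (((116-166)/130) mod 6)
  (-50)/130 = -0.3846…; negative, so add 6 → 5.6153…
  H = 60 × 5.6153… = 336.923…° → H = 336.9°
= HSL(336.9°, 87.8%, 71.0%)


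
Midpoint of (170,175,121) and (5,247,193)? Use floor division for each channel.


Midpoint: each channel = ⌊(C₁+C₂)/2⌋
R: ⌊(170+5)/2⌋ = 87
G: ⌊(175+247)/2⌋ = 211
B: ⌊(121+193)/2⌋ = 157
= RGB(87, 211, 157)


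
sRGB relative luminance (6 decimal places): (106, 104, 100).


Linearize each channel (sRGB transfer function): c = v/255; c_lin = c/12.92 if c ≤ 0.04045, else ((c+0.055)/1.055)^2.4
  R: 106/255 ≈ 0.415686 > 0.04045 → ((0.415686+0.055)/1.055)^2.4 ≈ 0.144128
  G: 104/255 ≈ 0.407843 > 0.04045 → ((0.407843+0.055)/1.055)^2.4 ≈ 0.138432
  B: 100/255 ≈ 0.392157 > 0.04045 → ((0.392157+0.055)/1.055)^2.4 ≈ 0.127438
R_lin = 0.144128, G_lin = 0.138432, B_lin = 0.127438
L = 0.2126×R + 0.7152×G + 0.0722×B
L = 0.2126×0.144128 + 0.7152×0.138432 + 0.0722×0.127438
L ≈ 0.138849


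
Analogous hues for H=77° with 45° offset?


Base hue: 77°
Left analog: (77 - 45) mod 360 = 32°
Right analog: (77 + 45) mod 360 = 122°
Analogous hues = 32° and 122°


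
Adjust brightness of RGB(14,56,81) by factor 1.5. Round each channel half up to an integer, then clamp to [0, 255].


Multiply each channel by 1.5, round half up, clamp to [0, 255]
R: 14×1.5 = 21
G: 56×1.5 = 84
B: 81×1.5 = 121.5 → round → 122
= RGB(21, 84, 122)


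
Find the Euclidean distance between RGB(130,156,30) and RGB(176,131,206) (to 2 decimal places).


d = √[(R₁-R₂)² + (G₁-G₂)² + (B₁-B₂)²]
d = √[(130-176)² + (156-131)² + (30-206)²]
d = √[2116 + 625 + 30976]
d = √33717
d ≈ 183.62


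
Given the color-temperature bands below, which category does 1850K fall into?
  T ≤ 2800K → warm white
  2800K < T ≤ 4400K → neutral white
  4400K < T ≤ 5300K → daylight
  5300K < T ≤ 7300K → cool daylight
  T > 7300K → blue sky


Temperature: 1850K
1850K ≤ 2800K → warm white
Classification: warm white


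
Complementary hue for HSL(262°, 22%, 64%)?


Complement = opposite side of color wheel = hue + 180°
H' = (262 + 180) mod 360 = 82°
S and L unchanged.
= HSL(82°, 22%, 64%)


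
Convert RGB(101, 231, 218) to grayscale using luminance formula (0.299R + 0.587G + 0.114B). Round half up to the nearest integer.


Gray = 0.299×R + 0.587×G + 0.114×B
Gray = 0.299×101 + 0.587×231 + 0.114×218
Gray = 30.199 + 135.597 + 24.852
Gray = 190.648 → round half up → 191
Gray = 191


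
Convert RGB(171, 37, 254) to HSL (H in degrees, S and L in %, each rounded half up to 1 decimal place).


Normalize: R'=171/255≈0.6706, G'=37/255≈0.1451, B'=254/255≈0.9961
Max=254/255, Min=37/255, Δ=Max-Min=217/255
L = (Max+Min)/2 = (254+37)/510 = 291/510 = 0.57058… → L = 57.1%
L > 0.5 → S = Δ/(2-Max-Min) = 217/(510-254-37) = 217/219 = 0.99086… → S = 99.1%
(the 1/255 factors cancel in S and H, so raw channel differences can be used)
Max is B' → H = 60 × ((R-G)/Δ + 4) = 60 × ((171-37)/217 + 4)
  134/217 + 4 = 0.6175… + 4 = 4.6175…
  H = 60 × 4.6175… = 277.050…° → H = 277.1°
= HSL(277.1°, 99.1%, 57.1%)


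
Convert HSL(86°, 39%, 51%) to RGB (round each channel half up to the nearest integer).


H=86°, S=0.39, L=0.51
C = (1-|2L-1|)×S = (1-|0.02|)×0.39 = 0.3822
H' = H/60 = 86/60 ≈ 1.4333; X = C×(1-|H' mod 2 - 1|) = 0.21658
m = L - C/2 = 0.51 - 0.1911 = 0.3189
Sector ⌊H'⌋ = 1 → (R',G',B') = (0.21658, 0.3822, 0.0)
RGB = ((R'+m)×255, (G'+m)×255, (B'+m)×255) = (136.5474, 178.7805, 81.3195)
Round half up → RGB(137, 179, 81)


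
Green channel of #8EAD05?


Color: #8EAD05
R = 8E = 142
G = AD = 173
B = 05 = 5
Green = 173


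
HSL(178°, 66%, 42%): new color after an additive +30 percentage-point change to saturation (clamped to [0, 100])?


Original S = 66%
Adjustment = +30 percentage points
New S = 66 + (30) = 96
Clamp to [0, 100] → 96
= HSL(178°, 96%, 42%)


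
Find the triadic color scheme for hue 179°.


Triadic: equally spaced at 120° intervals
H1 = 179°
H2 = (179 + 120) mod 360 = 299°
H3 = (179 + 240) mod 360 = 59°
Triadic = 179°, 299°, 59°


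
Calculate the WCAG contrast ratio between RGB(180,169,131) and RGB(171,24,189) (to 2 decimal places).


Linearize each sRGB channel c=v/255: c/12.92 if c ≤ 0.04045 else ((c+0.055)/1.055)^2.4
L = 0.2126×R_lin + 0.7152×G_lin + 0.0722×B_lin
Color 1 (180,169,131):
  R=180: 180/255≈0.7059 > 0.04045 → ((0.7059+0.055)/1.055)^2.4 ≈ 0.45641
  G=169: 169/255≈0.6627 > 0.04045 → ((0.6627+0.055)/1.055)^2.4 ≈ 0.39676
  B=131: 131/255≈0.5137 > 0.04045 → ((0.5137+0.055)/1.055)^2.4 ≈ 0.22697
  L1 = 0.2126×0.45641 + 0.7152×0.39676 + 0.0722×0.22697 ≈ 0.39718
Color 2 (171,24,189):
  R=171: 171/255≈0.6706 > 0.04045 → ((0.6706+0.055)/1.055)^2.4 ≈ 0.40724
  G=24: 24/255≈0.0941 > 0.04045 → ((0.0941+0.055)/1.055)^2.4 ≈ 0.00913
  B=189: 189/255≈0.7412 > 0.04045 → ((0.7412+0.055)/1.055)^2.4 ≈ 0.50888
  L2 = 0.2126×0.40724 + 0.7152×0.00913 + 0.0722×0.50888 ≈ 0.12985
Lighter = 0.39718, Darker = 0.12985
Ratio = (L_lighter + 0.05) / (L_darker + 0.05)
Ratio = (0.39718 + 0.05) / (0.12985 + 0.05) = 0.44718 / 0.17985 ≈ 2.4864
Ratio ≈ 2.49:1


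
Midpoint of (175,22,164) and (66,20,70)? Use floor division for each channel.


Midpoint: each channel = ⌊(C₁+C₂)/2⌋
R: ⌊(175+66)/2⌋ = 120
G: ⌊(22+20)/2⌋ = 21
B: ⌊(164+70)/2⌋ = 117
= RGB(120, 21, 117)


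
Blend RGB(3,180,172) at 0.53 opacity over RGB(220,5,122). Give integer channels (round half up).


C = α×F + (1-α)×B, with 1-α = 0.47
R: 0.53×3 + 0.47×220 = 1.59 + 103.40 = 104.99 → 105
G: 0.53×180 + 0.47×5 = 95.40 + 2.35 = 97.75 → 98
B: 0.53×172 + 0.47×122 = 91.16 + 57.34 = 148.50 → 149
= RGB(105, 98, 149)


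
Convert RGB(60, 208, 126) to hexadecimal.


R = 60 → 3C (hex)
G = 208 → D0 (hex)
B = 126 → 7E (hex)
Hex = #3CD07E


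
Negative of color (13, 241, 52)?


Invert: (255-R, 255-G, 255-B)
R: 255-13 = 242
G: 255-241 = 14
B: 255-52 = 203
= RGB(242, 14, 203)


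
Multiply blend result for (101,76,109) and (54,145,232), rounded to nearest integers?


Multiply: C = A×B/255, rounded to nearest integer
R: 101×54/255 = 5454/255 ≈ 21.388 → 21
G: 76×145/255 = 11020/255 ≈ 43.216 → 43
B: 109×232/255 = 25288/255 ≈ 99.169 → 99
= RGB(21, 43, 99)


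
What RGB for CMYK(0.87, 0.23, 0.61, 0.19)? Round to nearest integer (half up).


R = 255 × (1-C) × (1-K) = 255 × 0.13 × 0.81 = 26.8515 → 27
G = 255 × (1-M) × (1-K) = 255 × 0.77 × 0.81 = 159.0435 → 159
B = 255 × (1-Y) × (1-K) = 255 × 0.39 × 0.81 = 80.5545 → 81
= RGB(27, 159, 81)


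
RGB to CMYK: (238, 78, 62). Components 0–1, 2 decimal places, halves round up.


R'=238/255≈0.9333, G'=78/255≈0.3059, B'=62/255≈0.2431
K = 1 - max(R',G',B') = 1 - 238/255 = 17/255 = 0.06666… → 0.07
(1-R'-K)/(1-K) simplifies to (max-R)/max with max = 238:
C = (238-238)/238 = 0/238 = 0 → 0.00
M = (238-78)/238 = 160/238 = 0.67226… → 0.67
Y = (238-62)/238 = 176/238 = 0.73949… → 0.74
= CMYK(0.00, 0.67, 0.74, 0.07)


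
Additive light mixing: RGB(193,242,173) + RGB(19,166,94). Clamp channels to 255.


Additive: each channel = min(255, C₁+C₂)
R: 193+19 = 212 → 212
G: 242+166 = 408 → 255
B: 173+94 = 267 → 255
= RGB(212, 255, 255)


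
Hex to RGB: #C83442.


C8 → 200 (R)
34 → 52 (G)
42 → 66 (B)
= RGB(200, 52, 66)


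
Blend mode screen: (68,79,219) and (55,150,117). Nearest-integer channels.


Screen: C = 255 - (255-A)×(255-B)/255, rounded to nearest integer
R: 255 - (255-68)×(255-55)/255 = 255 - 37400/255 ≈ 255 - 146.667 = 108.333 → 108
G: 255 - (255-79)×(255-150)/255 = 255 - 18480/255 ≈ 255 - 72.471 = 182.529 → 183
B: 255 - (255-219)×(255-117)/255 = 255 - 4968/255 ≈ 255 - 19.482 = 235.518 → 236
= RGB(108, 183, 236)


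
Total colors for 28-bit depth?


Colors = 2^bits = 2^28
= 268,435,456 colors


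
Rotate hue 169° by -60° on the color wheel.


New hue = (H + rotation) mod 360
New hue = (169 -60) mod 360
= 109 mod 360
= 109°


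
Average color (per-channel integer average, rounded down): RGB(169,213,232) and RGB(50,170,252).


Midpoint: each channel = ⌊(C₁+C₂)/2⌋
R: ⌊(169+50)/2⌋ = 109
G: ⌊(213+170)/2⌋ = 191
B: ⌊(232+252)/2⌋ = 242
= RGB(109, 191, 242)


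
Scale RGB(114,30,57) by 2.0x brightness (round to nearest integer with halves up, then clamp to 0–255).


Multiply each channel by 2.0, round half up, clamp to [0, 255]
R: 114×2.0 = 228
G: 30×2.0 = 60
B: 57×2.0 = 114
= RGB(228, 60, 114)


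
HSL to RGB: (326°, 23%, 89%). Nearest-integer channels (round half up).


H=326°, S=0.23, L=0.89
C = (1-|2L-1|)×S = (1-|0.78|)×0.23 = 0.0506
H' = H/60 = 326/60 ≈ 5.4333; X = C×(1-|H' mod 2 - 1|) ≈ 0.0287
m = L - C/2 = 0.89 - 0.0253 = 0.8647
Sector ⌊H'⌋ = 5 → (R',G',B') = (0.0506, 0.0, ≈0.0287)
RGB = ((R'+m)×255, (G'+m)×255, (B'+m)×255) = (233.4015, 220.4985, 227.8102)
Round half up → RGB(233, 220, 228)


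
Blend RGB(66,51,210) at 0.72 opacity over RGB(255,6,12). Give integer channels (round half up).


C = α×F + (1-α)×B, with 1-α = 0.28
R: 0.72×66 + 0.28×255 = 47.52 + 71.40 = 118.92 → 119
G: 0.72×51 + 0.28×6 = 36.72 + 1.68 = 38.40 → 38
B: 0.72×210 + 0.28×12 = 151.20 + 3.36 = 154.56 → 155
= RGB(119, 38, 155)


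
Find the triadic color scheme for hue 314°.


Triadic: equally spaced at 120° intervals
H1 = 314°
H2 = (314 + 120) mod 360 = 74°
H3 = (314 + 240) mod 360 = 194°
Triadic = 314°, 74°, 194°


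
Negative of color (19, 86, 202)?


Invert: (255-R, 255-G, 255-B)
R: 255-19 = 236
G: 255-86 = 169
B: 255-202 = 53
= RGB(236, 169, 53)


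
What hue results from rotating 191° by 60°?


New hue = (H + rotation) mod 360
New hue = (191 + 60) mod 360
= 251 mod 360
= 251°


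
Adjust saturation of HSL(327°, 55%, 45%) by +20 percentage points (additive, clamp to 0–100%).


Original S = 55%
Adjustment = +20 percentage points
New S = 55 + (20) = 75
Clamp to [0, 100] → 75
= HSL(327°, 75%, 45%)


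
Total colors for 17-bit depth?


Colors = 2^bits = 2^17
= 131,072 colors


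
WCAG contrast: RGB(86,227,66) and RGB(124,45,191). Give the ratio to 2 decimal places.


Linearize each sRGB channel c=v/255: c/12.92 if c ≤ 0.04045 else ((c+0.055)/1.055)^2.4
L = 0.2126×R_lin + 0.7152×G_lin + 0.0722×B_lin
Color 1 (86,227,66):
  R=86: 86/255≈0.3373 > 0.04045 → ((0.3373+0.055)/1.055)^2.4 ≈ 0.09306
  G=227: 227/255≈0.8902 > 0.04045 → ((0.8902+0.055)/1.055)^2.4 ≈ 0.76815
  B=66: 66/255≈0.2588 > 0.04045 → ((0.2588+0.055)/1.055)^2.4 ≈ 0.05448
  L1 = 0.2126×0.09306 + 0.7152×0.76815 + 0.0722×0.05448 ≈ 0.57310
Color 2 (124,45,191):
  R=124: 124/255≈0.4863 > 0.04045 → ((0.4863+0.055)/1.055)^2.4 ≈ 0.20156
  G=45: 45/255≈0.1765 > 0.04045 → ((0.1765+0.055)/1.055)^2.4 ≈ 0.02624
  B=191: 191/255≈0.7490 > 0.04045 → ((0.7490+0.055)/1.055)^2.4 ≈ 0.52100
  L2 = 0.2126×0.20156 + 0.7152×0.02624 + 0.0722×0.52100 ≈ 0.09923
Lighter = 0.57310, Darker = 0.09923
Ratio = (L_lighter + 0.05) / (L_darker + 0.05)
Ratio = (0.57310 + 0.05) / (0.09923 + 0.05) = 0.62310 / 0.14923 ≈ 4.1753
Ratio ≈ 4.18:1


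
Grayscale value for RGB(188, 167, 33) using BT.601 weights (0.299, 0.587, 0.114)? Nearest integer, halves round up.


Gray = 0.299×R + 0.587×G + 0.114×B
Gray = 0.299×188 + 0.587×167 + 0.114×33
Gray = 56.212 + 98.029 + 3.762
Gray = 158.003 → round half up → 158
Gray = 158


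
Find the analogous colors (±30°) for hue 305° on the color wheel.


Base hue: 305°
Left analog: (305 - 30) mod 360 = 275°
Right analog: (305 + 30) mod 360 = 335°
Analogous hues = 275° and 335°


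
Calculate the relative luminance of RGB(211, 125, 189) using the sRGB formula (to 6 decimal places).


Linearize each channel (sRGB transfer function): c = v/255; c_lin = c/12.92 if c ≤ 0.04045, else ((c+0.055)/1.055)^2.4
  R: 211/255 ≈ 0.827451 > 0.04045 → ((0.827451+0.055)/1.055)^2.4 ≈ 0.651406
  G: 125/255 ≈ 0.490196 > 0.04045 → ((0.490196+0.055)/1.055)^2.4 ≈ 0.205079
  B: 189/255 ≈ 0.741176 > 0.04045 → ((0.741176+0.055)/1.055)^2.4 ≈ 0.508881
R_lin = 0.651406, G_lin = 0.205079, B_lin = 0.508881
L = 0.2126×R + 0.7152×G + 0.0722×B
L = 0.2126×0.651406 + 0.7152×0.205079 + 0.0722×0.508881
L ≈ 0.321902


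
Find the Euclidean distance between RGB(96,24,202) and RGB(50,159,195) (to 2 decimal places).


d = √[(R₁-R₂)² + (G₁-G₂)² + (B₁-B₂)²]
d = √[(96-50)² + (24-159)² + (202-195)²]
d = √[2116 + 18225 + 49]
d = √20390
d ≈ 142.79


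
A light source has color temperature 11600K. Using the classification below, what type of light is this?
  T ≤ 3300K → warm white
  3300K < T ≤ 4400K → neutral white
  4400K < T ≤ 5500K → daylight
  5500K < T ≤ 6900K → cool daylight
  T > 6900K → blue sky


Temperature: 11600K
11600K > 6900K → blue sky
Classification: blue sky


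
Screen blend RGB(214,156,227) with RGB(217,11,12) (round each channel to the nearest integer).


Screen: C = 255 - (255-A)×(255-B)/255, rounded to nearest integer
R: 255 - (255-214)×(255-217)/255 = 255 - 1558/255 ≈ 255 - 6.110 = 248.890 → 249
G: 255 - (255-156)×(255-11)/255 = 255 - 24156/255 ≈ 255 - 94.729 = 160.271 → 160
B: 255 - (255-227)×(255-12)/255 = 255 - 6804/255 ≈ 255 - 26.682 = 228.318 → 228
= RGB(249, 160, 228)


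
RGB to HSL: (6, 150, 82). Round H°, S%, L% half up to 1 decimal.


Normalize: R'=6/255≈0.0235, G'=150/255≈0.5882, B'=82/255≈0.3216
Max=150/255, Min=6/255, Δ=Max-Min=144/255
L = (Max+Min)/2 = (150+6)/510 = 156/510 = 0.30588… → L = 30.6%
L ≤ 0.5 → S = Δ/(Max+Min) = 144/(150+6) = 144/156 = 0.92307… → S = 92.3%
(the 1/255 factors cancel in S and H, so raw channel differences can be used)
Max is G' → H = 60 × ((B-R)/Δ + 2) = 60 × ((82-6)/144 + 2)
  76/144 + 2 = 0.5277… + 2 = 2.5277…
  H = 60 × 2.5277… = 151.666…° → H = 151.7°
= HSL(151.7°, 92.3%, 30.6%)


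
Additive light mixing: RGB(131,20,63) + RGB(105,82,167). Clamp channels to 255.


Additive: each channel = min(255, C₁+C₂)
R: 131+105 = 236 → 236
G: 20+82 = 102 → 102
B: 63+167 = 230 → 230
= RGB(236, 102, 230)


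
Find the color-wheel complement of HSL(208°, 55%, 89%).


Complement = opposite side of color wheel = hue + 180°
H' = (208 + 180) mod 360 = 28°
S and L unchanged.
= HSL(28°, 55%, 89%)


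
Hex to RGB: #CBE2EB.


CB → 203 (R)
E2 → 226 (G)
EB → 235 (B)
= RGB(203, 226, 235)


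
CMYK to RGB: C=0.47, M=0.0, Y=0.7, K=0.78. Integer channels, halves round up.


R = 255 × (1-C) × (1-K) = 255 × 0.53 × 0.22 = 29.733 → 30
G = 255 × (1-M) × (1-K) = 255 × 1.00 × 0.22 = 56.1 → 56
B = 255 × (1-Y) × (1-K) = 255 × 0.30 × 0.22 = 16.83 → 17
= RGB(30, 56, 17)


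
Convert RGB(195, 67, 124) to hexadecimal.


R = 195 → C3 (hex)
G = 67 → 43 (hex)
B = 124 → 7C (hex)
Hex = #C3437C


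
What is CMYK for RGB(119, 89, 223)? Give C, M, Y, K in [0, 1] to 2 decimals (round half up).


R'=119/255≈0.4667, G'=89/255≈0.3490, B'=223/255≈0.8745
K = 1 - max(R',G',B') = 1 - 223/255 = 32/255 = 0.12549… → 0.13
(1-R'-K)/(1-K) simplifies to (max-R)/max with max = 223:
C = (223-119)/223 = 104/223 = 0.46636… → 0.47
M = (223-89)/223 = 134/223 = 0.60089… → 0.60
Y = (223-223)/223 = 0/223 = 0 → 0.00
= CMYK(0.47, 0.60, 0.00, 0.13)


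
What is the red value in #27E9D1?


Color: #27E9D1
R = 27 = 39
G = E9 = 233
B = D1 = 209
Red = 39


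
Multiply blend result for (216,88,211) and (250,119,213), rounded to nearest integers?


Multiply: C = A×B/255, rounded to nearest integer
R: 216×250/255 = 54000/255 ≈ 211.765 → 212
G: 88×119/255 = 10472/255 ≈ 41.067 → 41
B: 211×213/255 = 44943/255 ≈ 176.247 → 176
= RGB(212, 41, 176)


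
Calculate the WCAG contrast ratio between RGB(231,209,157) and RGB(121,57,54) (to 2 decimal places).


Linearize each sRGB channel c=v/255: c/12.92 if c ≤ 0.04045 else ((c+0.055)/1.055)^2.4
L = 0.2126×R_lin + 0.7152×G_lin + 0.0722×B_lin
Color 1 (231,209,157):
  R=231: 231/255≈0.9059 > 0.04045 → ((0.9059+0.055)/1.055)^2.4 ≈ 0.79910
  G=209: 209/255≈0.8196 > 0.04045 → ((0.8196+0.055)/1.055)^2.4 ≈ 0.63760
  B=157: 157/255≈0.6157 > 0.04045 → ((0.6157+0.055)/1.055)^2.4 ≈ 0.33716
  L1 = 0.2126×0.79910 + 0.7152×0.63760 + 0.0722×0.33716 ≈ 0.65024
Color 2 (121,57,54):
  R=121: 121/255≈0.4745 > 0.04045 → ((0.4745+0.055)/1.055)^2.4 ≈ 0.19120
  G=57: 57/255≈0.2235 > 0.04045 → ((0.2235+0.055)/1.055)^2.4 ≈ 0.04092
  B=54: 54/255≈0.2118 > 0.04045 → ((0.2118+0.055)/1.055)^2.4 ≈ 0.03689
  L2 = 0.2126×0.19120 + 0.7152×0.04092 + 0.0722×0.03689 ≈ 0.07258
Lighter = 0.65024, Darker = 0.07258
Ratio = (L_lighter + 0.05) / (L_darker + 0.05)
Ratio = (0.65024 + 0.05) / (0.07258 + 0.05) = 0.70024 / 0.12258 ≈ 5.7127
Ratio ≈ 5.71:1


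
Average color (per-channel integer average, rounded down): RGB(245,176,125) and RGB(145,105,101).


Midpoint: each channel = ⌊(C₁+C₂)/2⌋
R: ⌊(245+145)/2⌋ = 195
G: ⌊(176+105)/2⌋ = 140
B: ⌊(125+101)/2⌋ = 113
= RGB(195, 140, 113)


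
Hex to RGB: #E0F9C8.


E0 → 224 (R)
F9 → 249 (G)
C8 → 200 (B)
= RGB(224, 249, 200)


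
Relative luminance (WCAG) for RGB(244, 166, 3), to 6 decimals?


Linearize each channel (sRGB transfer function): c = v/255; c_lin = c/12.92 if c ≤ 0.04045, else ((c+0.055)/1.055)^2.4
  R: 244/255 ≈ 0.956863 > 0.04045 → ((0.956863+0.055)/1.055)^2.4 ≈ 0.904661
  G: 166/255 ≈ 0.650980 > 0.04045 → ((0.650980+0.055)/1.055)^2.4 ≈ 0.381326
  B: 3/255 ≈ 0.011765 ≤ 0.04045 → 0.011765/12.92 ≈ 0.000911
R_lin = 0.904661, G_lin = 0.381326, B_lin = 0.000911
L = 0.2126×R + 0.7152×G + 0.0722×B
L = 0.2126×0.904661 + 0.7152×0.381326 + 0.0722×0.000911
L ≈ 0.465121


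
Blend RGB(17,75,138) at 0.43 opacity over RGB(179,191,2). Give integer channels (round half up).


C = α×F + (1-α)×B, with 1-α = 0.57
R: 0.43×17 + 0.57×179 = 7.31 + 102.03 = 109.34 → 109
G: 0.43×75 + 0.57×191 = 32.25 + 108.87 = 141.12 → 141
B: 0.43×138 + 0.57×2 = 59.34 + 1.14 = 60.48 → 60
= RGB(109, 141, 60)


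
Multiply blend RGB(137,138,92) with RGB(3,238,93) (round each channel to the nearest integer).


Multiply: C = A×B/255, rounded to nearest integer
R: 137×3/255 = 411/255 ≈ 1.612 → 2
G: 138×238/255 = 32844/255 ≈ 128.800 → 129
B: 92×93/255 = 8556/255 ≈ 33.553 → 34
= RGB(2, 129, 34)


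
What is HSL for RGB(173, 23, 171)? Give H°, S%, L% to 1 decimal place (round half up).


Normalize: R'=173/255≈0.6784, G'=23/255≈0.0902, B'=171/255≈0.6706
Max=173/255, Min=23/255, Δ=Max-Min=150/255
L = (Max+Min)/2 = (173+23)/510 = 196/510 = 0.38431… → L = 38.4%
L ≤ 0.5 → S = Δ/(Max+Min) = 150/(173+23) = 150/196 = 0.76530… → S = 76.5%
(the 1/255 factors cancel in S and H, so raw channel differences can be used)
Max is R' → H = 60 × (((G-B)/Δ) mod 6) = 60 × (((23-171)/150) mod 6)
  (-148)/150 = -0.9866…; negative, so add 6 → 5.0133…
  H = 60 × 5.0133… = 300.8° → H = 300.8°
= HSL(300.8°, 76.5%, 38.4%)


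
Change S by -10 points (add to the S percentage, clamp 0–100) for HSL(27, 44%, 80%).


Original S = 44%
Adjustment = -10 percentage points
New S = 44 + (-10) = 34
Clamp to [0, 100] → 34
= HSL(27°, 34%, 80%)


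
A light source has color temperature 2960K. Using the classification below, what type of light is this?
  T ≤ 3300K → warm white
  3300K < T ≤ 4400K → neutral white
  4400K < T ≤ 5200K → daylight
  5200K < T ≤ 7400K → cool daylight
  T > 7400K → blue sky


Temperature: 2960K
2960K ≤ 3300K → warm white
Classification: warm white


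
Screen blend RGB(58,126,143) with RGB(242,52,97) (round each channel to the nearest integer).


Screen: C = 255 - (255-A)×(255-B)/255, rounded to nearest integer
R: 255 - (255-58)×(255-242)/255 = 255 - 2561/255 ≈ 255 - 10.043 = 244.957 → 245
G: 255 - (255-126)×(255-52)/255 = 255 - 26187/255 ≈ 255 - 102.694 = 152.306 → 152
B: 255 - (255-143)×(255-97)/255 = 255 - 17696/255 ≈ 255 - 69.396 = 185.604 → 186
= RGB(245, 152, 186)


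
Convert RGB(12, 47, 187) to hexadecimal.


R = 12 → 0C (hex)
G = 47 → 2F (hex)
B = 187 → BB (hex)
Hex = #0C2FBB


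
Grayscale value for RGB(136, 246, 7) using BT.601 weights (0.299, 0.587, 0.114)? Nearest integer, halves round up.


Gray = 0.299×R + 0.587×G + 0.114×B
Gray = 0.299×136 + 0.587×246 + 0.114×7
Gray = 40.664 + 144.402 + 0.798
Gray = 185.864 → round half up → 186
Gray = 186


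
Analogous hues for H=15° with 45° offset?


Base hue: 15°
Left analog: (15 - 45) mod 360 = 330°
Right analog: (15 + 45) mod 360 = 60°
Analogous hues = 330° and 60°


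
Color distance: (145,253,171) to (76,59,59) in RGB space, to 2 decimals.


d = √[(R₁-R₂)² + (G₁-G₂)² + (B₁-B₂)²]
d = √[(145-76)² + (253-59)² + (171-59)²]
d = √[4761 + 37636 + 12544]
d = √54941
d ≈ 234.39


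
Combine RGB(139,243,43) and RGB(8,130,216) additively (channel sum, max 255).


Additive: each channel = min(255, C₁+C₂)
R: 139+8 = 147 → 147
G: 243+130 = 373 → 255
B: 43+216 = 259 → 255
= RGB(147, 255, 255)


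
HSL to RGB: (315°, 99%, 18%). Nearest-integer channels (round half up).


H=315°, S=0.99, L=0.18
C = (1-|2L-1|)×S = (1-|-0.64|)×0.99 = 0.3564
H' = H/60 = 315/60 ≈ 5.2500; X = C×(1-|H' mod 2 - 1|) = 0.2673
m = L - C/2 = 0.18 - 0.1782 = 0.0018
Sector ⌊H'⌋ = 5 → (R',G',B') = (0.3564, 0.0, 0.2673)
RGB = ((R'+m)×255, (G'+m)×255, (B'+m)×255) = (91.341, 0.459, 68.6205)
Round half up → RGB(91, 0, 69)


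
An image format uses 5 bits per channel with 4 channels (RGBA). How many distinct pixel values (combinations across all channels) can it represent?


Total bits = 5 bits/channel × 4 channels = 20 bits
Distinct pixel values = 2^20
= 1,048,576 pixel values


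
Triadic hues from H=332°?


Triadic: equally spaced at 120° intervals
H1 = 332°
H2 = (332 + 120) mod 360 = 92°
H3 = (332 + 240) mod 360 = 212°
Triadic = 332°, 92°, 212°


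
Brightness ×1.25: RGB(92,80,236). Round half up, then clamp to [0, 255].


Multiply each channel by 1.25, round half up, clamp to [0, 255]
R: 92×1.25 = 115
G: 80×1.25 = 100
B: 236×1.25 = 295 → clamp → 255
= RGB(115, 100, 255)


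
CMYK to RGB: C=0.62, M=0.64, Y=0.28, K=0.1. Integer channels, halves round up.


R = 255 × (1-C) × (1-K) = 255 × 0.38 × 0.90 = 87.21 → 87
G = 255 × (1-M) × (1-K) = 255 × 0.36 × 0.90 = 82.62 → 83
B = 255 × (1-Y) × (1-K) = 255 × 0.72 × 0.90 = 165.24 → 165
= RGB(87, 83, 165)


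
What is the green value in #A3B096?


Color: #A3B096
R = A3 = 163
G = B0 = 176
B = 96 = 150
Green = 176


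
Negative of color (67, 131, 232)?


Invert: (255-R, 255-G, 255-B)
R: 255-67 = 188
G: 255-131 = 124
B: 255-232 = 23
= RGB(188, 124, 23)


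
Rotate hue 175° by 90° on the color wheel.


New hue = (H + rotation) mod 360
New hue = (175 + 90) mod 360
= 265 mod 360
= 265°


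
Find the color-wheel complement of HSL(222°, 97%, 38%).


Complement = opposite side of color wheel = hue + 180°
H' = (222 + 180) mod 360 = 42°
S and L unchanged.
= HSL(42°, 97%, 38%)


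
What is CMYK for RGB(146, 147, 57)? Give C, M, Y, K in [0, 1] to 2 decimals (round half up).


R'=146/255≈0.5725, G'=147/255≈0.5765, B'=57/255≈0.2235
K = 1 - max(R',G',B') = 1 - 147/255 = 108/255 = 0.42352… → 0.42
(1-R'-K)/(1-K) simplifies to (max-R)/max with max = 147:
C = (147-146)/147 = 1/147 = 0.00680… → 0.01
M = (147-147)/147 = 0/147 = 0 → 0.00
Y = (147-57)/147 = 90/147 = 0.61224… → 0.61
= CMYK(0.01, 0.00, 0.61, 0.42)


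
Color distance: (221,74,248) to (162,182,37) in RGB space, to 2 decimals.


d = √[(R₁-R₂)² + (G₁-G₂)² + (B₁-B₂)²]
d = √[(221-162)² + (74-182)² + (248-37)²]
d = √[3481 + 11664 + 44521]
d = √59666
d ≈ 244.27


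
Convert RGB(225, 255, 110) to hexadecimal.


R = 225 → E1 (hex)
G = 255 → FF (hex)
B = 110 → 6E (hex)
Hex = #E1FF6E


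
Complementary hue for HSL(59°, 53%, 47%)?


Complement = opposite side of color wheel = hue + 180°
H' = (59 + 180) mod 360 = 239°
S and L unchanged.
= HSL(239°, 53%, 47%)


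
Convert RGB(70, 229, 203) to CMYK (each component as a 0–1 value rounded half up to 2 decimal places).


R'=70/255≈0.2745, G'=229/255≈0.8980, B'=203/255≈0.7961
K = 1 - max(R',G',B') = 1 - 229/255 = 26/255 = 0.10196… → 0.10
(1-R'-K)/(1-K) simplifies to (max-R)/max with max = 229:
C = (229-70)/229 = 159/229 = 0.69432… → 0.69
M = (229-229)/229 = 0/229 = 0 → 0.00
Y = (229-203)/229 = 26/229 = 0.11353… → 0.11
= CMYK(0.69, 0.00, 0.11, 0.10)


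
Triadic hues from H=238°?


Triadic: equally spaced at 120° intervals
H1 = 238°
H2 = (238 + 120) mod 360 = 358°
H3 = (238 + 240) mod 360 = 118°
Triadic = 238°, 358°, 118°


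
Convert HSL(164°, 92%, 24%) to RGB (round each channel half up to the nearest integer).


H=164°, S=0.92, L=0.24
C = (1-|2L-1|)×S = (1-|-0.52|)×0.92 = 0.4416
H' = H/60 = 164/60 ≈ 2.7333; X = C×(1-|H' mod 2 - 1|) = 0.32384
m = L - C/2 = 0.24 - 0.2208 = 0.0192
Sector ⌊H'⌋ = 2 → (R',G',B') = (0.0, 0.4416, 0.32384)
RGB = ((R'+m)×255, (G'+m)×255, (B'+m)×255) = (4.896, 117.504, 87.4752)
Round half up → RGB(5, 118, 87)


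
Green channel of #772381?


Color: #772381
R = 77 = 119
G = 23 = 35
B = 81 = 129
Green = 35


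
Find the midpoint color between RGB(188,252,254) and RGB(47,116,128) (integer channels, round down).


Midpoint: each channel = ⌊(C₁+C₂)/2⌋
R: ⌊(188+47)/2⌋ = 117
G: ⌊(252+116)/2⌋ = 184
B: ⌊(254+128)/2⌋ = 191
= RGB(117, 184, 191)


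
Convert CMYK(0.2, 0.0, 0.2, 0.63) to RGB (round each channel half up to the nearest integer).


R = 255 × (1-C) × (1-K) = 255 × 0.80 × 0.37 = 75.48 → 75
G = 255 × (1-M) × (1-K) = 255 × 1.00 × 0.37 = 94.35 → 94
B = 255 × (1-Y) × (1-K) = 255 × 0.80 × 0.37 = 75.48 → 75
= RGB(75, 94, 75)


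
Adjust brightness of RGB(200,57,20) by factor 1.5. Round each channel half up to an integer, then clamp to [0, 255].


Multiply each channel by 1.5, round half up, clamp to [0, 255]
R: 200×1.5 = 300 → clamp → 255
G: 57×1.5 = 85.5 → round → 86
B: 20×1.5 = 30
= RGB(255, 86, 30)


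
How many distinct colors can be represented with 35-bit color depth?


Colors = 2^bits = 2^35
= 34,359,738,368 colors


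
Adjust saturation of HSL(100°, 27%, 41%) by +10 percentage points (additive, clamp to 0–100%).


Original S = 27%
Adjustment = +10 percentage points
New S = 27 + (10) = 37
Clamp to [0, 100] → 37
= HSL(100°, 37%, 41%)


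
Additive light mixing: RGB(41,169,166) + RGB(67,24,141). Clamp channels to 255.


Additive: each channel = min(255, C₁+C₂)
R: 41+67 = 108 → 108
G: 169+24 = 193 → 193
B: 166+141 = 307 → 255
= RGB(108, 193, 255)


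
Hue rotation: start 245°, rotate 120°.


New hue = (H + rotation) mod 360
New hue = (245 + 120) mod 360
= 365 mod 360
= 5°


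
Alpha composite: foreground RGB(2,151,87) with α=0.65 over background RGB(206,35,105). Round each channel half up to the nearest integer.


C = α×F + (1-α)×B, with 1-α = 0.35
R: 0.65×2 + 0.35×206 = 1.30 + 72.10 = 73.40 → 73
G: 0.65×151 + 0.35×35 = 98.15 + 12.25 = 110.40 → 110
B: 0.65×87 + 0.35×105 = 56.55 + 36.75 = 93.30 → 93
= RGB(73, 110, 93)


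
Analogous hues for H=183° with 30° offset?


Base hue: 183°
Left analog: (183 - 30) mod 360 = 153°
Right analog: (183 + 30) mod 360 = 213°
Analogous hues = 153° and 213°


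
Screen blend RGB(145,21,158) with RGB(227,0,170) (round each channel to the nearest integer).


Screen: C = 255 - (255-A)×(255-B)/255, rounded to nearest integer
R: 255 - (255-145)×(255-227)/255 = 255 - 3080/255 ≈ 255 - 12.078 = 242.922 → 243
G: 255 - (255-21)×(255-0)/255 = 255 - 59670/255 ≈ 255 - 234.000 = 21.000 → 21
B: 255 - (255-158)×(255-170)/255 = 255 - 8245/255 ≈ 255 - 32.333 = 222.667 → 223
= RGB(243, 21, 223)


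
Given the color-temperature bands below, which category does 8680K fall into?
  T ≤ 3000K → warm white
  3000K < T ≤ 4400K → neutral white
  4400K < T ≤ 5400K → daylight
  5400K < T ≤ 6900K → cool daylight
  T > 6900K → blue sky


Temperature: 8680K
8680K > 6900K → blue sky
Classification: blue sky


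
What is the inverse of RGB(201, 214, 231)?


Invert: (255-R, 255-G, 255-B)
R: 255-201 = 54
G: 255-214 = 41
B: 255-231 = 24
= RGB(54, 41, 24)


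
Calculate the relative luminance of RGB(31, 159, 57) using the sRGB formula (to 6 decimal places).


Linearize each channel (sRGB transfer function): c = v/255; c_lin = c/12.92 if c ≤ 0.04045, else ((c+0.055)/1.055)^2.4
  R: 31/255 ≈ 0.121569 > 0.04045 → ((0.121569+0.055)/1.055)^2.4 ≈ 0.013702
  G: 159/255 ≈ 0.623529 > 0.04045 → ((0.623529+0.055)/1.055)^2.4 ≈ 0.346704
  B: 57/255 ≈ 0.223529 > 0.04045 → ((0.223529+0.055)/1.055)^2.4 ≈ 0.040915
R_lin = 0.013702, G_lin = 0.346704, B_lin = 0.040915
L = 0.2126×R + 0.7152×G + 0.0722×B
L = 0.2126×0.013702 + 0.7152×0.346704 + 0.0722×0.040915
L ≈ 0.253830


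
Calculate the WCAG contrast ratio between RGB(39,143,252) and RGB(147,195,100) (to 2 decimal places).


Linearize each sRGB channel c=v/255: c/12.92 if c ≤ 0.04045 else ((c+0.055)/1.055)^2.4
L = 0.2126×R_lin + 0.7152×G_lin + 0.0722×B_lin
Color 1 (39,143,252):
  R=39: 39/255≈0.1529 > 0.04045 → ((0.1529+0.055)/1.055)^2.4 ≈ 0.02029
  G=143: 143/255≈0.5608 > 0.04045 → ((0.5608+0.055)/1.055)^2.4 ≈ 0.27468
  B=252: 252/255≈0.9882 > 0.04045 → ((0.9882+0.055)/1.055)^2.4 ≈ 0.97345
  L1 = 0.2126×0.02029 + 0.7152×0.27468 + 0.0722×0.97345 ≈ 0.27105
Color 2 (147,195,100):
  R=147: 147/255≈0.5765 > 0.04045 → ((0.5765+0.055)/1.055)^2.4 ≈ 0.29177
  G=195: 195/255≈0.7647 > 0.04045 → ((0.7647+0.055)/1.055)^2.4 ≈ 0.54572
  B=100: 100/255≈0.3922 > 0.04045 → ((0.3922+0.055)/1.055)^2.4 ≈ 0.12744
  L2 = 0.2126×0.29177 + 0.7152×0.54572 + 0.0722×0.12744 ≈ 0.46153
Lighter = 0.46153, Darker = 0.27105
Ratio = (L_lighter + 0.05) / (L_darker + 0.05)
Ratio = (0.46153 + 0.05) / (0.27105 + 0.05) = 0.51153 / 0.32105 ≈ 1.5933
Ratio ≈ 1.59:1


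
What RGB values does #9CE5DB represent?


9C → 156 (R)
E5 → 229 (G)
DB → 219 (B)
= RGB(156, 229, 219)


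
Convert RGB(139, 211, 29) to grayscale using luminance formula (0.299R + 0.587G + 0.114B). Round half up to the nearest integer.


Gray = 0.299×R + 0.587×G + 0.114×B
Gray = 0.299×139 + 0.587×211 + 0.114×29
Gray = 41.561 + 123.857 + 3.306
Gray = 168.724 → round half up → 169
Gray = 169


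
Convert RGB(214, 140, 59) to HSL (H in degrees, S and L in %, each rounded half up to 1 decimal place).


Normalize: R'=214/255≈0.8392, G'=140/255≈0.5490, B'=59/255≈0.2314
Max=214/255, Min=59/255, Δ=Max-Min=155/255
L = (Max+Min)/2 = (214+59)/510 = 273/510 = 0.53529… → L = 53.5%
L > 0.5 → S = Δ/(2-Max-Min) = 155/(510-214-59) = 155/237 = 0.65400… → S = 65.4%
(the 1/255 factors cancel in S and H, so raw channel differences can be used)
Max is R' → H = 60 × (((G-B)/Δ) mod 6) = 60 × (((140-59)/155) mod 6)
  81/155 = 0.5225…
  H = 60 × 0.5225… = 31.354…° → H = 31.4°
= HSL(31.4°, 65.4%, 53.5%)


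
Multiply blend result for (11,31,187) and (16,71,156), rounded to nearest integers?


Multiply: C = A×B/255, rounded to nearest integer
R: 11×16/255 = 176/255 ≈ 0.690 → 1
G: 31×71/255 = 2201/255 ≈ 8.631 → 9
B: 187×156/255 = 29172/255 ≈ 114.400 → 114
= RGB(1, 9, 114)


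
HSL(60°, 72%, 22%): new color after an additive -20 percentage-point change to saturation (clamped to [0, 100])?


Original S = 72%
Adjustment = -20 percentage points
New S = 72 + (-20) = 52
Clamp to [0, 100] → 52
= HSL(60°, 52%, 22%)


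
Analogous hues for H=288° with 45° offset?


Base hue: 288°
Left analog: (288 - 45) mod 360 = 243°
Right analog: (288 + 45) mod 360 = 333°
Analogous hues = 243° and 333°


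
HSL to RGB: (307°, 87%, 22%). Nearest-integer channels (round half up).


H=307°, S=0.87, L=0.22
C = (1-|2L-1|)×S = (1-|-0.56|)×0.87 = 0.3828
H' = H/60 = 307/60 ≈ 5.1167; X = C×(1-|H' mod 2 - 1|) = 0.33814
m = L - C/2 = 0.22 - 0.1914 = 0.0286
Sector ⌊H'⌋ = 5 → (R',G',B') = (0.3828, 0.0, 0.33814)
RGB = ((R'+m)×255, (G'+m)×255, (B'+m)×255) = (104.907, 7.293, 93.5187)
Round half up → RGB(105, 7, 94)


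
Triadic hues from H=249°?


Triadic: equally spaced at 120° intervals
H1 = 249°
H2 = (249 + 120) mod 360 = 9°
H3 = (249 + 240) mod 360 = 129°
Triadic = 249°, 9°, 129°


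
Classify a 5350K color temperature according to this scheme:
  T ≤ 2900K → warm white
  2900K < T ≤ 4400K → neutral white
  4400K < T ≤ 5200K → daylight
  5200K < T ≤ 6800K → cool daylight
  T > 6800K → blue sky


Temperature: 5350K
5200K < 5350K ≤ 6800K → cool daylight
Classification: cool daylight


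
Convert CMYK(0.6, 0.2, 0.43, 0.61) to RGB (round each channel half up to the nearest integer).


R = 255 × (1-C) × (1-K) = 255 × 0.40 × 0.39 = 39.78 → 40
G = 255 × (1-M) × (1-K) = 255 × 0.80 × 0.39 = 79.56 → 80
B = 255 × (1-Y) × (1-K) = 255 × 0.57 × 0.39 = 56.6865 → 57
= RGB(40, 80, 57)


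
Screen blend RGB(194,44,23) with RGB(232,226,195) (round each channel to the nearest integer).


Screen: C = 255 - (255-A)×(255-B)/255, rounded to nearest integer
R: 255 - (255-194)×(255-232)/255 = 255 - 1403/255 ≈ 255 - 5.502 = 249.498 → 249
G: 255 - (255-44)×(255-226)/255 = 255 - 6119/255 ≈ 255 - 23.996 = 231.004 → 231
B: 255 - (255-23)×(255-195)/255 = 255 - 13920/255 ≈ 255 - 54.588 = 200.412 → 200
= RGB(249, 231, 200)


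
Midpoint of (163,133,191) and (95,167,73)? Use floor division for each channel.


Midpoint: each channel = ⌊(C₁+C₂)/2⌋
R: ⌊(163+95)/2⌋ = 129
G: ⌊(133+167)/2⌋ = 150
B: ⌊(191+73)/2⌋ = 132
= RGB(129, 150, 132)


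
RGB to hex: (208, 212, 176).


R = 208 → D0 (hex)
G = 212 → D4 (hex)
B = 176 → B0 (hex)
Hex = #D0D4B0


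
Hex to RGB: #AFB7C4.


AF → 175 (R)
B7 → 183 (G)
C4 → 196 (B)
= RGB(175, 183, 196)


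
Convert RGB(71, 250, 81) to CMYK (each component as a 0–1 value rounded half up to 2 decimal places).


R'=71/255≈0.2784, G'=250/255≈0.9804, B'=81/255≈0.3176
K = 1 - max(R',G',B') = 1 - 250/255 = 5/255 = 0.01960… → 0.02
(1-R'-K)/(1-K) simplifies to (max-R)/max with max = 250:
C = (250-71)/250 = 179/250 = 0.716 → 0.72
M = (250-250)/250 = 0/250 = 0 → 0.00
Y = (250-81)/250 = 169/250 = 0.676 → 0.68
= CMYK(0.72, 0.00, 0.68, 0.02)
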